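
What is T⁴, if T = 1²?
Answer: 1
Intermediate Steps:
T = 1
T⁴ = 1⁴ = 1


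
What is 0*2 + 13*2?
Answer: 26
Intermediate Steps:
0*2 + 13*2 = 0 + 26 = 26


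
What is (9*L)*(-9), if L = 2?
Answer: -162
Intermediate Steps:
(9*L)*(-9) = (9*2)*(-9) = 18*(-9) = -162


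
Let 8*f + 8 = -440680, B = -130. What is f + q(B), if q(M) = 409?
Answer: -54677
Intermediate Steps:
f = -55086 (f = -1 + (⅛)*(-440680) = -1 - 55085 = -55086)
f + q(B) = -55086 + 409 = -54677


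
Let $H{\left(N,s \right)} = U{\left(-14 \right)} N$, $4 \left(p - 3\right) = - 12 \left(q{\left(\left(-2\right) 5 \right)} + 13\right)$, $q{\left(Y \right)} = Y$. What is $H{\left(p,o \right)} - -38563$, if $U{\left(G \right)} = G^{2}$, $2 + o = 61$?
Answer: $37387$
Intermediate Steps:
$o = 59$ ($o = -2 + 61 = 59$)
$p = -6$ ($p = 3 + \frac{\left(-12\right) \left(\left(-2\right) 5 + 13\right)}{4} = 3 + \frac{\left(-12\right) \left(-10 + 13\right)}{4} = 3 + \frac{\left(-12\right) 3}{4} = 3 + \frac{1}{4} \left(-36\right) = 3 - 9 = -6$)
$H{\left(N,s \right)} = 196 N$ ($H{\left(N,s \right)} = \left(-14\right)^{2} N = 196 N$)
$H{\left(p,o \right)} - -38563 = 196 \left(-6\right) - -38563 = -1176 + 38563 = 37387$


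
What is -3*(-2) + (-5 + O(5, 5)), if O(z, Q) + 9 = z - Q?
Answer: -8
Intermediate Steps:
O(z, Q) = -9 + z - Q (O(z, Q) = -9 + (z - Q) = -9 + z - Q)
-3*(-2) + (-5 + O(5, 5)) = -3*(-2) + (-5 + (-9 + 5 - 1*5)) = 6 + (-5 + (-9 + 5 - 5)) = 6 + (-5 - 9) = 6 - 14 = -8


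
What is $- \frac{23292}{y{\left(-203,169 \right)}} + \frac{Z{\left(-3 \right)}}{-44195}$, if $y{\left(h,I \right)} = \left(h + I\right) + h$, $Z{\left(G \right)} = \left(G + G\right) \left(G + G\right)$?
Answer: $\frac{343127136}{3491405} \approx 98.278$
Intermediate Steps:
$Z{\left(G \right)} = 4 G^{2}$ ($Z{\left(G \right)} = 2 G 2 G = 4 G^{2}$)
$y{\left(h,I \right)} = I + 2 h$ ($y{\left(h,I \right)} = \left(I + h\right) + h = I + 2 h$)
$- \frac{23292}{y{\left(-203,169 \right)}} + \frac{Z{\left(-3 \right)}}{-44195} = - \frac{23292}{169 + 2 \left(-203\right)} + \frac{4 \left(-3\right)^{2}}{-44195} = - \frac{23292}{169 - 406} + 4 \cdot 9 \left(- \frac{1}{44195}\right) = - \frac{23292}{-237} + 36 \left(- \frac{1}{44195}\right) = \left(-23292\right) \left(- \frac{1}{237}\right) - \frac{36}{44195} = \frac{7764}{79} - \frac{36}{44195} = \frac{343127136}{3491405}$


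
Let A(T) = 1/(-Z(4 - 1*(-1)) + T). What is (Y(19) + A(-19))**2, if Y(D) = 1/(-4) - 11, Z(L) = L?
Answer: 73441/576 ≈ 127.50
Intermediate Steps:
Y(D) = -45/4 (Y(D) = -1/4 - 11 = -45/4)
A(T) = 1/(-5 + T) (A(T) = 1/(-(4 - 1*(-1)) + T) = 1/(-(4 + 1) + T) = 1/(-1*5 + T) = 1/(-5 + T))
(Y(19) + A(-19))**2 = (-45/4 + 1/(-5 - 19))**2 = (-45/4 + 1/(-24))**2 = (-45/4 - 1/24)**2 = (-271/24)**2 = 73441/576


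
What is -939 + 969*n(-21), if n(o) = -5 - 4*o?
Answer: 75612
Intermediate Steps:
-939 + 969*n(-21) = -939 + 969*(-5 - 4*(-21)) = -939 + 969*(-5 + 84) = -939 + 969*79 = -939 + 76551 = 75612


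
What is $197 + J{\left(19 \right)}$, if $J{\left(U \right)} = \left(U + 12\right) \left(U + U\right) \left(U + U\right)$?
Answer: $44961$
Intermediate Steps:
$J{\left(U \right)} = 4 U^{2} \left(12 + U\right)$ ($J{\left(U \right)} = \left(12 + U\right) 2 U 2 U = 2 U \left(12 + U\right) 2 U = 4 U^{2} \left(12 + U\right)$)
$197 + J{\left(19 \right)} = 197 + 4 \cdot 19^{2} \left(12 + 19\right) = 197 + 4 \cdot 361 \cdot 31 = 197 + 44764 = 44961$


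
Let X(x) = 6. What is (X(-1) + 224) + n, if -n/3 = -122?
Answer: 596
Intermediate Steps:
n = 366 (n = -3*(-122) = 366)
(X(-1) + 224) + n = (6 + 224) + 366 = 230 + 366 = 596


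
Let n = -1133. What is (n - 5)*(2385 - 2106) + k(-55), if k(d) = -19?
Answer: -317521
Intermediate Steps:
(n - 5)*(2385 - 2106) + k(-55) = (-1133 - 5)*(2385 - 2106) - 19 = -1138*279 - 19 = -317502 - 19 = -317521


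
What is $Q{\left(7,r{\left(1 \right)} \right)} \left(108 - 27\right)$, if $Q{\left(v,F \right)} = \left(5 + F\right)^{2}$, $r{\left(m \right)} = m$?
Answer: $2916$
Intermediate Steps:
$Q{\left(7,r{\left(1 \right)} \right)} \left(108 - 27\right) = \left(5 + 1\right)^{2} \left(108 - 27\right) = 6^{2} \cdot 81 = 36 \cdot 81 = 2916$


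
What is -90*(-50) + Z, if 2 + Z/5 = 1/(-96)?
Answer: 431035/96 ≈ 4489.9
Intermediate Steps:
Z = -965/96 (Z = -10 + 5/(-96) = -10 + 5*(-1/96) = -10 - 5/96 = -965/96 ≈ -10.052)
-90*(-50) + Z = -90*(-50) - 965/96 = 4500 - 965/96 = 431035/96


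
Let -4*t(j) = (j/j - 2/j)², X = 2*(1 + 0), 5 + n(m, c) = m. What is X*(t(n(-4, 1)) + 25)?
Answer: 7979/162 ≈ 49.253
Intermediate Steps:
n(m, c) = -5 + m
X = 2 (X = 2*1 = 2)
t(j) = -(1 - 2/j)²/4 (t(j) = -(j/j - 2/j)²/4 = -(1 - 2/j)²/4)
X*(t(n(-4, 1)) + 25) = 2*(-(-2 + (-5 - 4))²/(4*(-5 - 4)²) + 25) = 2*(-¼*(-2 - 9)²/(-9)² + 25) = 2*(-¼*1/81*(-11)² + 25) = 2*(-¼*1/81*121 + 25) = 2*(-121/324 + 25) = 2*(7979/324) = 7979/162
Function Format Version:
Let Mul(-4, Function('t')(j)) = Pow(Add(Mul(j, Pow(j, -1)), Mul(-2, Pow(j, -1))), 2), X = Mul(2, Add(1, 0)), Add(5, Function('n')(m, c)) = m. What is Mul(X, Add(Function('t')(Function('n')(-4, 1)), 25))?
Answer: Rational(7979, 162) ≈ 49.253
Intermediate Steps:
Function('n')(m, c) = Add(-5, m)
X = 2 (X = Mul(2, 1) = 2)
Function('t')(j) = Mul(Rational(-1, 4), Pow(Add(1, Mul(-2, Pow(j, -1))), 2)) (Function('t')(j) = Mul(Rational(-1, 4), Pow(Add(Mul(j, Pow(j, -1)), Mul(-2, Pow(j, -1))), 2)) = Mul(Rational(-1, 4), Pow(Add(1, Mul(-2, Pow(j, -1))), 2)))
Mul(X, Add(Function('t')(Function('n')(-4, 1)), 25)) = Mul(2, Add(Mul(Rational(-1, 4), Pow(Add(-5, -4), -2), Pow(Add(-2, Add(-5, -4)), 2)), 25)) = Mul(2, Add(Mul(Rational(-1, 4), Pow(-9, -2), Pow(Add(-2, -9), 2)), 25)) = Mul(2, Add(Mul(Rational(-1, 4), Rational(1, 81), Pow(-11, 2)), 25)) = Mul(2, Add(Mul(Rational(-1, 4), Rational(1, 81), 121), 25)) = Mul(2, Add(Rational(-121, 324), 25)) = Mul(2, Rational(7979, 324)) = Rational(7979, 162)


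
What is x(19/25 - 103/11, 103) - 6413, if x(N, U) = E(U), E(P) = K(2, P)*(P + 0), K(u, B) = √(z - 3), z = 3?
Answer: -6413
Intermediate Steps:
K(u, B) = 0 (K(u, B) = √(3 - 3) = √0 = 0)
E(P) = 0 (E(P) = 0*(P + 0) = 0*P = 0)
x(N, U) = 0
x(19/25 - 103/11, 103) - 6413 = 0 - 6413 = -6413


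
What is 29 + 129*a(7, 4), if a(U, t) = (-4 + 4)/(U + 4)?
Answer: 29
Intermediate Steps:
a(U, t) = 0 (a(U, t) = 0/(4 + U) = 0)
29 + 129*a(7, 4) = 29 + 129*0 = 29 + 0 = 29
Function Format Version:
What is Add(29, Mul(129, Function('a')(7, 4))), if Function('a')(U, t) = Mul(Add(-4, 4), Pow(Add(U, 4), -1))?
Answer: 29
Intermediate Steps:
Function('a')(U, t) = 0 (Function('a')(U, t) = Mul(0, Pow(Add(4, U), -1)) = 0)
Add(29, Mul(129, Function('a')(7, 4))) = Add(29, Mul(129, 0)) = Add(29, 0) = 29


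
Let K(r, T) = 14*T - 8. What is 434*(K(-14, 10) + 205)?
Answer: 146258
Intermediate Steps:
K(r, T) = -8 + 14*T
434*(K(-14, 10) + 205) = 434*((-8 + 14*10) + 205) = 434*((-8 + 140) + 205) = 434*(132 + 205) = 434*337 = 146258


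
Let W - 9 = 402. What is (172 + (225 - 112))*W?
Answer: 117135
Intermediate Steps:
W = 411 (W = 9 + 402 = 411)
(172 + (225 - 112))*W = (172 + (225 - 112))*411 = (172 + 113)*411 = 285*411 = 117135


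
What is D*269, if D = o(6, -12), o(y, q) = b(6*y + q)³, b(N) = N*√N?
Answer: 178495488*√6 ≈ 4.3722e+8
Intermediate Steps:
b(N) = N^(3/2)
o(y, q) = (q + 6*y)^(9/2) (o(y, q) = ((6*y + q)^(3/2))³ = ((q + 6*y)^(3/2))³ = (q + 6*y)^(9/2))
D = 663552*√6 (D = (-12 + 6*6)^(9/2) = (-12 + 36)^(9/2) = 24^(9/2) = 663552*√6 ≈ 1.6254e+6)
D*269 = (663552*√6)*269 = 178495488*√6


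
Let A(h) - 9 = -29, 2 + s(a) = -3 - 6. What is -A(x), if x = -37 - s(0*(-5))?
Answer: 20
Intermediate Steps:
s(a) = -11 (s(a) = -2 + (-3 - 6) = -2 - 9 = -11)
x = -26 (x = -37 - 1*(-11) = -37 + 11 = -26)
A(h) = -20 (A(h) = 9 - 29 = -20)
-A(x) = -1*(-20) = 20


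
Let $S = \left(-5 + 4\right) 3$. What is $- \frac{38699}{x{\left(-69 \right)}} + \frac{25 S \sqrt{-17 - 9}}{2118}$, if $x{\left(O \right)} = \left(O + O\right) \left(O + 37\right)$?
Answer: $- \frac{38699}{4416} - \frac{25 i \sqrt{26}}{706} \approx -8.7634 - 0.18056 i$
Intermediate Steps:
$x{\left(O \right)} = 2 O \left(37 + O\right)$
$S = -3$ ($S = \left(-1\right) 3 = -3$)
$- \frac{38699}{x{\left(-69 \right)}} + \frac{25 S \sqrt{-17 - 9}}{2118} = - \frac{38699}{2 \left(-69\right) \left(37 - 69\right)} + \frac{25 \left(-3\right) \sqrt{-17 - 9}}{2118} = - \frac{38699}{2 \left(-69\right) \left(-32\right)} + - 75 \sqrt{-26} \cdot \frac{1}{2118} = - \frac{38699}{4416} + - 75 i \sqrt{26} \cdot \frac{1}{2118} = \left(-38699\right) \frac{1}{4416} + - 75 i \sqrt{26} \cdot \frac{1}{2118} = - \frac{38699}{4416} - \frac{25 i \sqrt{26}}{706}$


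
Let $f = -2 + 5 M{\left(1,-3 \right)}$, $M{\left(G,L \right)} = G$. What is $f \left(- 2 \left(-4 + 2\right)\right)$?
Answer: $12$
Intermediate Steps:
$f = 3$ ($f = -2 + 5 \cdot 1 = -2 + 5 = 3$)
$f \left(- 2 \left(-4 + 2\right)\right) = 3 \left(- 2 \left(-4 + 2\right)\right) = 3 \left(\left(-2\right) \left(-2\right)\right) = 3 \cdot 4 = 12$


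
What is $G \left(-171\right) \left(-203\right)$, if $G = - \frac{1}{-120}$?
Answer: $\frac{11571}{40} \approx 289.27$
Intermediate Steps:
$G = \frac{1}{120}$ ($G = \left(-1\right) \left(- \frac{1}{120}\right) = \frac{1}{120} \approx 0.0083333$)
$G \left(-171\right) \left(-203\right) = \frac{1}{120} \left(-171\right) \left(-203\right) = \left(- \frac{57}{40}\right) \left(-203\right) = \frac{11571}{40}$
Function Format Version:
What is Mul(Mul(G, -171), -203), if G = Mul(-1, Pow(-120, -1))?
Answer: Rational(11571, 40) ≈ 289.27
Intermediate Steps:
G = Rational(1, 120) (G = Mul(-1, Rational(-1, 120)) = Rational(1, 120) ≈ 0.0083333)
Mul(Mul(G, -171), -203) = Mul(Mul(Rational(1, 120), -171), -203) = Mul(Rational(-57, 40), -203) = Rational(11571, 40)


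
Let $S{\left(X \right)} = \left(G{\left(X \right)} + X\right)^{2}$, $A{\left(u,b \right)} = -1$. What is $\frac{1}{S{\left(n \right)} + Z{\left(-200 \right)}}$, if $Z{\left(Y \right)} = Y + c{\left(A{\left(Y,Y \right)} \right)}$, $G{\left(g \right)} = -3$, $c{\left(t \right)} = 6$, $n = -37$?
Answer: $\frac{1}{1406} \approx 0.00071124$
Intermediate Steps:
$S{\left(X \right)} = \left(-3 + X\right)^{2}$
$Z{\left(Y \right)} = 6 + Y$ ($Z{\left(Y \right)} = Y + 6 = 6 + Y$)
$\frac{1}{S{\left(n \right)} + Z{\left(-200 \right)}} = \frac{1}{\left(-3 - 37\right)^{2} + \left(6 - 200\right)} = \frac{1}{\left(-40\right)^{2} - 194} = \frac{1}{1600 - 194} = \frac{1}{1406}$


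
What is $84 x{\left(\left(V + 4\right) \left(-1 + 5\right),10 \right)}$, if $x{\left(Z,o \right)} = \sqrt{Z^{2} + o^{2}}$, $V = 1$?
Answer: $840 \sqrt{5} \approx 1878.3$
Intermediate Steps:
$84 x{\left(\left(V + 4\right) \left(-1 + 5\right),10 \right)} = 84 \sqrt{\left(\left(1 + 4\right) \left(-1 + 5\right)\right)^{2} + 10^{2}} = 84 \sqrt{\left(5 \cdot 4\right)^{2} + 100} = 84 \sqrt{20^{2} + 100} = 84 \sqrt{400 + 100} = 84 \sqrt{500} = 84 \cdot 10 \sqrt{5} = 840 \sqrt{5}$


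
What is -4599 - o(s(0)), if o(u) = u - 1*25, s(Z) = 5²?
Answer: -4599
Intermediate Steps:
s(Z) = 25
o(u) = -25 + u (o(u) = u - 25 = -25 + u)
-4599 - o(s(0)) = -4599 - (-25 + 25) = -4599 - 1*0 = -4599 + 0 = -4599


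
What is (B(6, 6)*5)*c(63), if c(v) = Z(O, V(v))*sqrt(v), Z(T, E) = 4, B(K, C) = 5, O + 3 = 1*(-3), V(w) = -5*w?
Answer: 300*sqrt(7) ≈ 793.73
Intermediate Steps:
O = -6 (O = -3 + 1*(-3) = -3 - 3 = -6)
c(v) = 4*sqrt(v)
(B(6, 6)*5)*c(63) = (5*5)*(4*sqrt(63)) = 25*(4*(3*sqrt(7))) = 25*(12*sqrt(7)) = 300*sqrt(7)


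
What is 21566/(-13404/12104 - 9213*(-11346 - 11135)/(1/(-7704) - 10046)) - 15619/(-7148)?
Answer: 39316491771326454613/34515150004121554356 ≈ 1.1391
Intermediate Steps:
21566/(-13404/12104 - 9213*(-11346 - 11135)/(1/(-7704) - 10046)) - 15619/(-7148) = 21566/(-13404*1/12104 - 9213*(-22481/(-1/7704 - 10046))) - 15619*(-1/7148) = 21566/(-3351/3026 - 9213/((-77394385/7704*(-1/22481)))) + 15619/7148 = 21566/(-3351/3026 - 9213/77394385/173193624) + 15619/7148 = 21566/(-3351/3026 - 9213*173193624/77394385) + 15619/7148 = 21566/(-3351/3026 - 1595632857912/77394385) + 15619/7148 = 21566/(-4828644376625847/234195409010) + 15619/7148 = 21566*(-234195409010/4828644376625847) + 15619/7148 = -5050658190709660/4828644376625847 + 15619/7148 = 39316491771326454613/34515150004121554356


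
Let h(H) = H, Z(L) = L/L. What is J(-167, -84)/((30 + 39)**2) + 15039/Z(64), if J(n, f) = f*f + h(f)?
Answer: 23869217/1587 ≈ 15040.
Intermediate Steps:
Z(L) = 1
J(n, f) = f + f**2 (J(n, f) = f*f + f = f**2 + f = f + f**2)
J(-167, -84)/((30 + 39)**2) + 15039/Z(64) = (-84*(1 - 84))/((30 + 39)**2) + 15039/1 = (-84*(-83))/(69**2) + 15039*1 = 6972/4761 + 15039 = 6972*(1/4761) + 15039 = 2324/1587 + 15039 = 23869217/1587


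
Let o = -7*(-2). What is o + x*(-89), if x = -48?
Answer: 4286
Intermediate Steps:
o = 14
o + x*(-89) = 14 - 48*(-89) = 14 + 4272 = 4286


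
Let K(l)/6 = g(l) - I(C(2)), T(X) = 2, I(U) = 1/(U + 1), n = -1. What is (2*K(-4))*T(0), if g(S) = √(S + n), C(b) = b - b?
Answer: -24 + 24*I*√5 ≈ -24.0 + 53.666*I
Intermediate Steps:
C(b) = 0
g(S) = √(-1 + S) (g(S) = √(S - 1) = √(-1 + S))
I(U) = 1/(1 + U)
K(l) = -6 + 6*√(-1 + l) (K(l) = 6*(√(-1 + l) - 1/(1 + 0)) = 6*(√(-1 + l) - 1/1) = 6*(√(-1 + l) - 1*1) = 6*(√(-1 + l) - 1) = 6*(-1 + √(-1 + l)) = -6 + 6*√(-1 + l))
(2*K(-4))*T(0) = (2*(-6 + 6*√(-1 - 4)))*2 = (2*(-6 + 6*√(-5)))*2 = (2*(-6 + 6*(I*√5)))*2 = (2*(-6 + 6*I*√5))*2 = (-12 + 12*I*√5)*2 = -24 + 24*I*√5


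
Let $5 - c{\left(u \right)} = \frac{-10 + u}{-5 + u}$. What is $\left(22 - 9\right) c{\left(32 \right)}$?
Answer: $\frac{1469}{27} \approx 54.407$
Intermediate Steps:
$c{\left(u \right)} = 5 - \frac{-10 + u}{-5 + u}$
$\left(22 - 9\right) c{\left(32 \right)} = \left(22 - 9\right) \frac{-15 + 4 \cdot 32}{-5 + 32} = 13 \frac{-15 + 128}{27} = 13 \cdot \frac{1}{27} \cdot 113 = 13 \cdot \frac{113}{27} = \frac{1469}{27}$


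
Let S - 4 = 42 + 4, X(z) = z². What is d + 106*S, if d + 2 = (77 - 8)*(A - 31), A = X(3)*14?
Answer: 11853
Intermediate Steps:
A = 126 (A = 3²*14 = 9*14 = 126)
S = 50 (S = 4 + (42 + 4) = 4 + 46 = 50)
d = 6553 (d = -2 + (77 - 8)*(126 - 31) = -2 + 69*95 = -2 + 6555 = 6553)
d + 106*S = 6553 + 106*50 = 6553 + 5300 = 11853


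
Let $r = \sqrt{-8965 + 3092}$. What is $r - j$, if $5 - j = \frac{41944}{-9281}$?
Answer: $- \frac{88349}{9281} + i \sqrt{5873} \approx -9.5193 + 76.635 i$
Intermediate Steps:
$r = i \sqrt{5873}$ ($r = \sqrt{-5873} = i \sqrt{5873} \approx 76.635 i$)
$j = \frac{88349}{9281}$ ($j = 5 - \frac{41944}{-9281} = 5 - 41944 \left(- \frac{1}{9281}\right) = 5 - - \frac{41944}{9281} = 5 + \frac{41944}{9281} = \frac{88349}{9281} \approx 9.5193$)
$r - j = i \sqrt{5873} - \frac{88349}{9281} = - \frac{88349}{9281} + i \sqrt{5873}$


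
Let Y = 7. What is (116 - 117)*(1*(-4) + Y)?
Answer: -3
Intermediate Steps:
(116 - 117)*(1*(-4) + Y) = (116 - 117)*(1*(-4) + 7) = -(-4 + 7) = -1*3 = -3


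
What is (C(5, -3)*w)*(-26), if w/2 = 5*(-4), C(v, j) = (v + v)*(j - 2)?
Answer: -52000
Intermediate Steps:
C(v, j) = 2*v*(-2 + j) (C(v, j) = (2*v)*(-2 + j) = 2*v*(-2 + j))
w = -40 (w = 2*(5*(-4)) = 2*(-20) = -40)
(C(5, -3)*w)*(-26) = ((2*5*(-2 - 3))*(-40))*(-26) = ((2*5*(-5))*(-40))*(-26) = -50*(-40)*(-26) = 2000*(-26) = -52000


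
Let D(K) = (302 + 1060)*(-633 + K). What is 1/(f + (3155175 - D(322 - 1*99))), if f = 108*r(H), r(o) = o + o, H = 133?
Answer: 1/3742323 ≈ 2.6721e-7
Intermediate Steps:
r(o) = 2*o
D(K) = -862146 + 1362*K (D(K) = 1362*(-633 + K) = -862146 + 1362*K)
f = 28728 (f = 108*(2*133) = 108*266 = 28728)
1/(f + (3155175 - D(322 - 1*99))) = 1/(28728 + (3155175 - (-862146 + 1362*(322 - 1*99)))) = 1/(28728 + (3155175 - (-862146 + 1362*(322 - 99)))) = 1/(28728 + (3155175 - (-862146 + 1362*223))) = 1/(28728 + (3155175 - (-862146 + 303726))) = 1/(28728 + (3155175 - 1*(-558420))) = 1/(28728 + (3155175 + 558420)) = 1/(28728 + 3713595) = 1/3742323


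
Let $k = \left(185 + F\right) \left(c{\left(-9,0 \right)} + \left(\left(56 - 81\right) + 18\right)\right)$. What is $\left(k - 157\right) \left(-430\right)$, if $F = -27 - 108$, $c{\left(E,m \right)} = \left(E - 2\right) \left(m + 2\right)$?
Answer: $691010$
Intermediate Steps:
$c{\left(E,m \right)} = \left(-2 + E\right) \left(2 + m\right)$
$F = -135$
$k = -1450$ ($k = \left(185 - 135\right) \left(\left(-4 - 0 + 2 \left(-9\right) - 0\right) + \left(\left(56 - 81\right) + 18\right)\right) = 50 \left(\left(-4 + 0 - 18 + 0\right) + \left(-25 + 18\right)\right) = 50 \left(-22 - 7\right) = 50 \left(-29\right) = -1450$)
$\left(k - 157\right) \left(-430\right) = \left(-1450 - 157\right) \left(-430\right) = \left(-1607\right) \left(-430\right) = 691010$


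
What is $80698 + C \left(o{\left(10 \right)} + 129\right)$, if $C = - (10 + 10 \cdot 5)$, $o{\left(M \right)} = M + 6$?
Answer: $71998$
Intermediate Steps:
$o{\left(M \right)} = 6 + M$
$C = -60$ ($C = - (10 + 50) = \left(-1\right) 60 = -60$)
$80698 + C \left(o{\left(10 \right)} + 129\right) = 80698 - 60 \left(\left(6 + 10\right) + 129\right) = 80698 - 60 \left(16 + 129\right) = 80698 - 8700 = 71998$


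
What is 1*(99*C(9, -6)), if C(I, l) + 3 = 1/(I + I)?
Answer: -583/2 ≈ -291.50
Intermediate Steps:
C(I, l) = -3 + 1/(2*I) (C(I, l) = -3 + 1/(I + I) = -3 + 1/(2*I))
1*(99*C(9, -6)) = 1*(99*(-3 + (1/2)/9)) = 1*(99*(-3 + (1/2)*(1/9))) = 1*(99*(-3 + 1/18)) = 1*(99*(-53/18)) = 1*(-583/2) = -583/2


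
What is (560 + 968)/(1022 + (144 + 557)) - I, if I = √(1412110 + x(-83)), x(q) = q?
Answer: 1528/1723 - √1412027 ≈ -1187.4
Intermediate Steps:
I = √1412027 (I = √(1412110 - 83) = √1412027 ≈ 1188.3)
(560 + 968)/(1022 + (144 + 557)) - I = (560 + 968)/(1022 + (144 + 557)) - √1412027 = 1528/(1022 + 701) - √1412027 = 1528/1723 - √1412027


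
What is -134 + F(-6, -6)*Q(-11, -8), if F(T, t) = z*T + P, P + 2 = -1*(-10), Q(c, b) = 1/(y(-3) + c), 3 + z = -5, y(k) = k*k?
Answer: -162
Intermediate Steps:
y(k) = k²
z = -8 (z = -3 - 5 = -8)
Q(c, b) = 1/(9 + c) (Q(c, b) = 1/((-3)² + c) = 1/(9 + c))
P = 8 (P = -2 - 1*(-10) = -2 + 10 = 8)
F(T, t) = 8 - 8*T (F(T, t) = -8*T + 8 = 8 - 8*T)
-134 + F(-6, -6)*Q(-11, -8) = -134 + (8 - 8*(-6))/(9 - 11) = -134 + (8 + 48)/(-2) = -134 + 56*(-½) = -134 - 28 = -162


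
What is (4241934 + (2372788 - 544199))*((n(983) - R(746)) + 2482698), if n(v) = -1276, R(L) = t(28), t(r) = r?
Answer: 15063359349062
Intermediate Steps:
R(L) = 28
(4241934 + (2372788 - 544199))*((n(983) - R(746)) + 2482698) = (4241934 + (2372788 - 544199))*((-1276 - 1*28) + 2482698) = (4241934 + 1828589)*((-1276 - 28) + 2482698) = 6070523*(-1304 + 2482698) = 6070523*2481394 = 15063359349062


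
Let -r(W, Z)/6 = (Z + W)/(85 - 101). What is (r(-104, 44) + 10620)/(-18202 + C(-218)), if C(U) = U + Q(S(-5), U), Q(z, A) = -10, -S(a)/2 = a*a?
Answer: -4239/7372 ≈ -0.57501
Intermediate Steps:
S(a) = -2*a**2 (S(a) = -2*a*a = -2*a**2)
C(U) = -10 + U (C(U) = U - 10 = -10 + U)
r(W, Z) = 3*W/8 + 3*Z/8 (r(W, Z) = -6*(Z + W)/(85 - 101) = -6*(W + Z)/(-16) = -6*(W + Z)*(-1)/16 = -6*(-W/16 - Z/16) = 3*W/8 + 3*Z/8)
(r(-104, 44) + 10620)/(-18202 + C(-218)) = (((3/8)*(-104) + (3/8)*44) + 10620)/(-18202 + (-10 - 218)) = ((-39 + 33/2) + 10620)/(-18202 - 228) = (-45/2 + 10620)/(-18430) = (21195/2)*(-1/18430) = -4239/7372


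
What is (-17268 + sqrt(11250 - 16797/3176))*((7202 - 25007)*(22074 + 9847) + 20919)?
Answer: 9813965368248 - 284166243*sqrt(28356283182)/794 ≈ 9.7537e+12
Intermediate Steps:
(-17268 + sqrt(11250 - 16797/3176))*((7202 - 25007)*(22074 + 9847) + 20919) = (-17268 + sqrt(11250 - 16797*1/3176))*(-17805*31921 + 20919) = (-17268 + sqrt(11250 - 16797/3176))*(-568353405 + 20919) = (-17268 + sqrt(35713203/3176))*(-568332486) = (-17268 + sqrt(28356283182)/1588)*(-568332486) = 9813965368248 - 284166243*sqrt(28356283182)/794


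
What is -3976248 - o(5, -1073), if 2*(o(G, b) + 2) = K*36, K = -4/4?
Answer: -3976228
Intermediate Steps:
K = -1 (K = -4*¼ = -1)
o(G, b) = -20 (o(G, b) = -2 + (-1*36)/2 = -2 + (½)*(-36) = -2 - 18 = -20)
-3976248 - o(5, -1073) = -3976248 - 1*(-20) = -3976248 + 20 = -3976228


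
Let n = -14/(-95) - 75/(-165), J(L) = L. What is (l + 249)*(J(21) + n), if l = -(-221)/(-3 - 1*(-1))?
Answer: 3126499/1045 ≈ 2991.9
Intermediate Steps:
n = 629/1045 (n = -14*(-1/95) - 75*(-1/165) = 14/95 + 5/11 = 629/1045 ≈ 0.60191)
l = -221/2 (l = -(-221)/(-3 + 1) = -(-221)/(-2) = -(-221)*(-1)/2 = -17*13/2 = -221/2 ≈ -110.50)
(l + 249)*(J(21) + n) = (-221/2 + 249)*(21 + 629/1045) = (277/2)*(22574/1045) = 3126499/1045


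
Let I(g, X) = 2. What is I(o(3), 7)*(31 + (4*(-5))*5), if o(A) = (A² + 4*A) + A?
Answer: -138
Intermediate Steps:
o(A) = A² + 5*A
I(o(3), 7)*(31 + (4*(-5))*5) = 2*(31 + (4*(-5))*5) = 2*(31 - 20*5) = 2*(31 - 100) = 2*(-69) = -138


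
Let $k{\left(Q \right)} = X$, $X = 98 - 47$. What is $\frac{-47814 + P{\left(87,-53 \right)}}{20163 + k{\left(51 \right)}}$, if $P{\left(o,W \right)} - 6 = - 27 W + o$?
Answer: $- \frac{7715}{3369} \approx -2.29$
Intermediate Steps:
$P{\left(o,W \right)} = 6 + o - 27 W$ ($P{\left(o,W \right)} = 6 - \left(- o + 27 W\right) = 6 + o - 27 W$)
$X = 51$ ($X = 98 - 47 = 51$)
$k{\left(Q \right)} = 51$
$\frac{-47814 + P{\left(87,-53 \right)}}{20163 + k{\left(51 \right)}} = \frac{-47814 + \left(6 + 87 - -1431\right)}{20163 + 51} = \frac{-47814 + \left(6 + 87 + 1431\right)}{20214} = \left(-47814 + 1524\right) \frac{1}{20214} = \left(-46290\right) \frac{1}{20214} = - \frac{7715}{3369}$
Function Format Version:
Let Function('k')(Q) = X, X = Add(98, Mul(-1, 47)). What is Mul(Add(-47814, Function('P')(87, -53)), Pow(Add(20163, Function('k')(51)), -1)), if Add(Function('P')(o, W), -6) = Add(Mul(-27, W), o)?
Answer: Rational(-7715, 3369) ≈ -2.2900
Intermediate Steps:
Function('P')(o, W) = Add(6, o, Mul(-27, W)) (Function('P')(o, W) = Add(6, Add(Mul(-27, W), o)) = Add(6, Add(o, Mul(-27, W))) = Add(6, o, Mul(-27, W)))
X = 51 (X = Add(98, -47) = 51)
Function('k')(Q) = 51
Mul(Add(-47814, Function('P')(87, -53)), Pow(Add(20163, Function('k')(51)), -1)) = Mul(Add(-47814, Add(6, 87, Mul(-27, -53))), Pow(Add(20163, 51), -1)) = Mul(Add(-47814, Add(6, 87, 1431)), Pow(20214, -1)) = Mul(Add(-47814, 1524), Rational(1, 20214)) = Mul(-46290, Rational(1, 20214)) = Rational(-7715, 3369)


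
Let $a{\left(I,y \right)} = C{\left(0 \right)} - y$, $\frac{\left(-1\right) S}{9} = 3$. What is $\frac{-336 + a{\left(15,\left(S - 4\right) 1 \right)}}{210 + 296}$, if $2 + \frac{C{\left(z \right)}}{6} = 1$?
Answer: $- \frac{311}{506} \approx -0.61462$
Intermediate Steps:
$S = -27$ ($S = \left(-9\right) 3 = -27$)
$C{\left(z \right)} = -6$ ($C{\left(z \right)} = -12 + 6 \cdot 1 = -12 + 6 = -6$)
$a{\left(I,y \right)} = -6 - y$
$\frac{-336 + a{\left(15,\left(S - 4\right) 1 \right)}}{210 + 296} = \frac{-336 - \left(6 + \left(-27 - 4\right) 1\right)}{210 + 296} = \frac{-336 - \left(6 - 31\right)}{506} = \left(-336 - -25\right) \frac{1}{506} = \left(-336 + \left(-6 + 31\right)\right) \frac{1}{506} = \left(-336 + 25\right) \frac{1}{506} = \left(-311\right) \frac{1}{506} = - \frac{311}{506}$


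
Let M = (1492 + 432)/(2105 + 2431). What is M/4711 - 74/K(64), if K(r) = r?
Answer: -98824373/85476384 ≈ -1.1562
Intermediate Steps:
M = 481/1134 (M = 1924/4536 = 1924*(1/4536) = 481/1134 ≈ 0.42416)
M/4711 - 74/K(64) = (481/1134)/4711 - 74/64 = (481/1134)*(1/4711) - 74*1/64 = 481/5342274 - 37/32 = -98824373/85476384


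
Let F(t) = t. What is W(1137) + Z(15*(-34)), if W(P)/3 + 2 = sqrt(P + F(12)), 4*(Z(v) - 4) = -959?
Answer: -967/4 + 3*sqrt(1149) ≈ -140.06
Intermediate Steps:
Z(v) = -943/4 (Z(v) = 4 + (1/4)*(-959) = 4 - 959/4 = -943/4)
W(P) = -6 + 3*sqrt(12 + P) (W(P) = -6 + 3*sqrt(P + 12) = -6 + 3*sqrt(12 + P))
W(1137) + Z(15*(-34)) = (-6 + 3*sqrt(12 + 1137)) - 943/4 = (-6 + 3*sqrt(1149)) - 943/4 = -967/4 + 3*sqrt(1149)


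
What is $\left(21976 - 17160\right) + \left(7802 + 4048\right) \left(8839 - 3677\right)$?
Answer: $61174516$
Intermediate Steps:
$\left(21976 - 17160\right) + \left(7802 + 4048\right) \left(8839 - 3677\right) = 4816 + 11850 \cdot 5162 = 4816 + 61169700 = 61174516$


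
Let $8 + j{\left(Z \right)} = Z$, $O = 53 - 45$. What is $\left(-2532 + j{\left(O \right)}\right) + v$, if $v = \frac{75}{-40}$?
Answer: $- \frac{20271}{8} \approx -2533.9$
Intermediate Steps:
$O = 8$
$v = - \frac{15}{8}$ ($v = 75 \left(- \frac{1}{40}\right) = - \frac{15}{8} \approx -1.875$)
$j{\left(Z \right)} = -8 + Z$
$\left(-2532 + j{\left(O \right)}\right) + v = \left(-2532 + \left(-8 + 8\right)\right) - \frac{15}{8} = \left(-2532 + 0\right) - \frac{15}{8} = -2532 - \frac{15}{8} = - \frac{20271}{8}$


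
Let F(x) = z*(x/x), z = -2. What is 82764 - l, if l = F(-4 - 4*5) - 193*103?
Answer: 102645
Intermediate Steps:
F(x) = -2 (F(x) = -2*x/x = -2*1 = -2)
l = -19881 (l = -2 - 193*103 = -2 - 19879 = -19881)
82764 - l = 82764 - 1*(-19881) = 82764 + 19881 = 102645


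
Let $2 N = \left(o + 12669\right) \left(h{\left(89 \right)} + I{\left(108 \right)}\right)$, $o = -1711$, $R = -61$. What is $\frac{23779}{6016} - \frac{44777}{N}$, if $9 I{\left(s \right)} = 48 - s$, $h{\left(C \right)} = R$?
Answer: $\frac{27256018919}{6691217792} \approx 4.0734$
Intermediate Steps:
$h{\left(C \right)} = -61$
$I{\left(s \right)} = \frac{16}{3} - \frac{s}{9}$ ($I{\left(s \right)} = \frac{48 - s}{9} = \frac{16}{3} - \frac{s}{9}$)
$N = - \frac{1112237}{3}$ ($N = \frac{\left(-1711 + 12669\right) \left(-61 + \left(\frac{16}{3} - 12\right)\right)}{2} = \frac{10958 \left(-61 + \left(\frac{16}{3} - 12\right)\right)}{2} = \frac{10958 \left(-61 - \frac{20}{3}\right)}{2} = \frac{10958 \left(- \frac{203}{3}\right)}{2} = \frac{1}{2} \left(- \frac{2224474}{3}\right) = - \frac{1112237}{3} \approx -3.7075 \cdot 10^{5}$)
$\frac{23779}{6016} - \frac{44777}{N} = \frac{23779}{6016} - \frac{44777}{- \frac{1112237}{3}} = 23779 \cdot \frac{1}{6016} - - \frac{134331}{1112237} = \frac{23779}{6016} + \frac{134331}{1112237} = \frac{27256018919}{6691217792}$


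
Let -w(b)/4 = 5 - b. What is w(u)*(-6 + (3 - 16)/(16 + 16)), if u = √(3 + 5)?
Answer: 1025/8 - 205*√2/4 ≈ 55.647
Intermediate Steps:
u = 2*√2 (u = √8 = 2*√2 ≈ 2.8284)
w(b) = -20 + 4*b (w(b) = -4*(5 - b) = -20 + 4*b)
w(u)*(-6 + (3 - 16)/(16 + 16)) = (-20 + 4*(2*√2))*(-6 + (3 - 16)/(16 + 16)) = (-20 + 8*√2)*(-6 - 13/32) = (-20 + 8*√2)*(-205/32) = 1025/8 - 205*√2/4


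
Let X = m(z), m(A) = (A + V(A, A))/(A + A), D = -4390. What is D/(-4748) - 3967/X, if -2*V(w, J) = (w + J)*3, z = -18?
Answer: 9419853/2374 ≈ 3967.9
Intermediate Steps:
V(w, J) = -3*J/2 - 3*w/2 (V(w, J) = -(w + J)*3/2 = -(J + w)*3/2 = -(3*J + 3*w)/2 = -3*J/2 - 3*w/2)
m(A) = -1 (m(A) = (A + (-3*A/2 - 3*A/2))/(A + A) = (A - 3*A)/((2*A)) = (-2*A)*(1/(2*A)) = -1)
X = -1
D/(-4748) - 3967/X = -4390/(-4748) - 3967/(-1) = -4390*(-1/4748) - 3967*(-1) = 2195/2374 + 3967 = 9419853/2374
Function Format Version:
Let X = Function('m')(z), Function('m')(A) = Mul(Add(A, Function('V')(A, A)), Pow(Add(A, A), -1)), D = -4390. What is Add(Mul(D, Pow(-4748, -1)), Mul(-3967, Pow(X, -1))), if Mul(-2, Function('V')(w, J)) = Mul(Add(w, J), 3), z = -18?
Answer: Rational(9419853, 2374) ≈ 3967.9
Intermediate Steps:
Function('V')(w, J) = Add(Mul(Rational(-3, 2), J), Mul(Rational(-3, 2), w)) (Function('V')(w, J) = Mul(Rational(-1, 2), Mul(Add(w, J), 3)) = Mul(Rational(-1, 2), Mul(Add(J, w), 3)) = Mul(Rational(-1, 2), Add(Mul(3, J), Mul(3, w))) = Add(Mul(Rational(-3, 2), J), Mul(Rational(-3, 2), w)))
Function('m')(A) = -1 (Function('m')(A) = Mul(Add(A, Add(Mul(Rational(-3, 2), A), Mul(Rational(-3, 2), A))), Pow(Add(A, A), -1)) = Mul(Add(A, Mul(-3, A)), Pow(Mul(2, A), -1)) = Mul(Mul(-2, A), Mul(Rational(1, 2), Pow(A, -1))) = -1)
X = -1
Add(Mul(D, Pow(-4748, -1)), Mul(-3967, Pow(X, -1))) = Add(Mul(-4390, Pow(-4748, -1)), Mul(-3967, Pow(-1, -1))) = Add(Mul(-4390, Rational(-1, 4748)), Mul(-3967, -1)) = Add(Rational(2195, 2374), 3967) = Rational(9419853, 2374)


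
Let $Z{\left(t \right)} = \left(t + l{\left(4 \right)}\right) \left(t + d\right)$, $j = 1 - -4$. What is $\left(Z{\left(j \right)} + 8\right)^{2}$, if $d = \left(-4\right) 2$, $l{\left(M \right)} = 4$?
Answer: $361$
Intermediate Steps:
$d = -8$
$j = 5$ ($j = 1 + 4 = 5$)
$Z{\left(t \right)} = \left(-8 + t\right) \left(4 + t\right)$ ($Z{\left(t \right)} = \left(t + 4\right) \left(t - 8\right) = \left(4 + t\right) \left(-8 + t\right) = \left(-8 + t\right) \left(4 + t\right)$)
$\left(Z{\left(j \right)} + 8\right)^{2} = \left(\left(-32 + 5^{2} - 20\right) + 8\right)^{2} = \left(\left(-32 + 25 - 20\right) + 8\right)^{2} = \left(-27 + 8\right)^{2} = \left(-19\right)^{2} = 361$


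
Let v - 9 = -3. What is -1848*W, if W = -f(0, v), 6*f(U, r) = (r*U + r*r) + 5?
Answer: 12628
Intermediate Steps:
v = 6 (v = 9 - 3 = 6)
f(U, r) = 5/6 + r**2/6 + U*r/6 (f(U, r) = ((r*U + r*r) + 5)/6 = ((U*r + r**2) + 5)/6 = ((r**2 + U*r) + 5)/6 = (5 + r**2 + U*r)/6 = 5/6 + r**2/6 + U*r/6)
W = -41/6 (W = -(5/6 + (1/6)*6**2 + (1/6)*0*6) = -(5/6 + (1/6)*36 + 0) = -(5/6 + 6 + 0) = -1*41/6 = -41/6 ≈ -6.8333)
-1848*W = -1848*(-41/6) = 12628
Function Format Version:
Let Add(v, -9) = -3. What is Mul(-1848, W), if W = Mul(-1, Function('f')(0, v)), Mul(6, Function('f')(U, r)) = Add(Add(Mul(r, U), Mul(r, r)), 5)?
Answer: 12628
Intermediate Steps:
v = 6 (v = Add(9, -3) = 6)
Function('f')(U, r) = Add(Rational(5, 6), Mul(Rational(1, 6), Pow(r, 2)), Mul(Rational(1, 6), U, r)) (Function('f')(U, r) = Mul(Rational(1, 6), Add(Add(Mul(r, U), Mul(r, r)), 5)) = Mul(Rational(1, 6), Add(Add(Mul(U, r), Pow(r, 2)), 5)) = Mul(Rational(1, 6), Add(Add(Pow(r, 2), Mul(U, r)), 5)) = Mul(Rational(1, 6), Add(5, Pow(r, 2), Mul(U, r))) = Add(Rational(5, 6), Mul(Rational(1, 6), Pow(r, 2)), Mul(Rational(1, 6), U, r)))
W = Rational(-41, 6) (W = Mul(-1, Add(Rational(5, 6), Mul(Rational(1, 6), Pow(6, 2)), Mul(Rational(1, 6), 0, 6))) = Mul(-1, Add(Rational(5, 6), Mul(Rational(1, 6), 36), 0)) = Mul(-1, Add(Rational(5, 6), 6, 0)) = Mul(-1, Rational(41, 6)) = Rational(-41, 6) ≈ -6.8333)
Mul(-1848, W) = Mul(-1848, Rational(-41, 6)) = 12628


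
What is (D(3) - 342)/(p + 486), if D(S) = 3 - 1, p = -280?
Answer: -170/103 ≈ -1.6505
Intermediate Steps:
D(S) = 2
(D(3) - 342)/(p + 486) = (2 - 342)/(-280 + 486) = -340/206 = -340*1/206 = -170/103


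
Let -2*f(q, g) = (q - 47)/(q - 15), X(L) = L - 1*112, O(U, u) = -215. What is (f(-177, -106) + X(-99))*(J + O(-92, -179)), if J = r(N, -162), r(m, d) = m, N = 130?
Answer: 215815/12 ≈ 17985.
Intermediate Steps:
X(L) = -112 + L (X(L) = L - 112 = -112 + L)
J = 130
f(q, g) = -(-47 + q)/(2*(-15 + q)) (f(q, g) = -(q - 47)/(2*(q - 15)) = -(-47 + q)/(2*(-15 + q)))
(f(-177, -106) + X(-99))*(J + O(-92, -179)) = ((47 - 1*(-177))/(2*(-15 - 177)) + (-112 - 99))*(130 - 215) = ((1/2)*(47 + 177)/(-192) - 211)*(-85) = ((1/2)*(-1/192)*224 - 211)*(-85) = (-7/12 - 211)*(-85) = -2539/12*(-85) = 215815/12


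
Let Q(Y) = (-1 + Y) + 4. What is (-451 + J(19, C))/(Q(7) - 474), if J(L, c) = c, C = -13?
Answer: 1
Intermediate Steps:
Q(Y) = 3 + Y
(-451 + J(19, C))/(Q(7) - 474) = (-451 - 13)/((3 + 7) - 474) = -464/(10 - 474) = -464/(-464) = -464*(-1/464) = 1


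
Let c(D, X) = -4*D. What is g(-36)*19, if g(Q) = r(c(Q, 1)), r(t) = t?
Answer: 2736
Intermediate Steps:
g(Q) = -4*Q
g(-36)*19 = -4*(-36)*19 = 144*19 = 2736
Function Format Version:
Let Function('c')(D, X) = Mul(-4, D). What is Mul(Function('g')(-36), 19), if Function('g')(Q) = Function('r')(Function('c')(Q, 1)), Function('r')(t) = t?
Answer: 2736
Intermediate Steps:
Function('g')(Q) = Mul(-4, Q)
Mul(Function('g')(-36), 19) = Mul(Mul(-4, -36), 19) = Mul(144, 19) = 2736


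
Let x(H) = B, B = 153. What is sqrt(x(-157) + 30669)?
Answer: sqrt(30822) ≈ 175.56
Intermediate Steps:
x(H) = 153
sqrt(x(-157) + 30669) = sqrt(153 + 30669) = sqrt(30822)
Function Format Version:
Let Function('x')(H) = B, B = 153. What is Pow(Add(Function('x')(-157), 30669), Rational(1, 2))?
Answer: Pow(30822, Rational(1, 2)) ≈ 175.56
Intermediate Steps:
Function('x')(H) = 153
Pow(Add(Function('x')(-157), 30669), Rational(1, 2)) = Pow(Add(153, 30669), Rational(1, 2)) = Pow(30822, Rational(1, 2))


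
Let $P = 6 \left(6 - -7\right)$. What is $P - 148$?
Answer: $-70$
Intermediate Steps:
$P = 78$ ($P = 6 \left(6 + 7\right) = 6 \cdot 13 = 78$)
$P - 148 = 78 - 148 = -70$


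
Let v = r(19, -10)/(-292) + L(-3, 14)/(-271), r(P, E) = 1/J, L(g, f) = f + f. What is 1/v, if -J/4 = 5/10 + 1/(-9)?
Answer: -1107848/112025 ≈ -9.8893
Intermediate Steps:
J = -14/9 (J = -4*(5/10 + 1/(-9)) = -4*(5*(⅒) + 1*(-⅑)) = -4*(½ - ⅑) = -4*7/18 = -14/9 ≈ -1.5556)
L(g, f) = 2*f
r(P, E) = -9/14 (r(P, E) = 1/(-14/9) = -9/14)
v = -112025/1107848 (v = -9/14/(-292) + (2*14)/(-271) = -9/14*(-1/292) + 28*(-1/271) = 9/4088 - 28/271 = -112025/1107848 ≈ -0.10112)
1/v = 1/(-112025/1107848) = -1107848/112025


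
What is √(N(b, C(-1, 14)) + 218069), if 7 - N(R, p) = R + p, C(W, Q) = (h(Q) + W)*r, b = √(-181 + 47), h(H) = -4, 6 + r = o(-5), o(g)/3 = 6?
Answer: √(218136 - I*√134) ≈ 467.05 - 0.012*I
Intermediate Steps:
o(g) = 18 (o(g) = 3*6 = 18)
r = 12 (r = -6 + 18 = 12)
b = I*√134 (b = √(-134) = I*√134 ≈ 11.576*I)
C(W, Q) = -48 + 12*W (C(W, Q) = (-4 + W)*12 = -48 + 12*W)
N(R, p) = 7 - R - p (N(R, p) = 7 - (R + p) = 7 + (-R - p) = 7 - R - p)
√(N(b, C(-1, 14)) + 218069) = √((7 - I*√134 - (-48 + 12*(-1))) + 218069) = √((7 - I*√134 - (-48 - 12)) + 218069) = √((7 - I*√134 - 1*(-60)) + 218069) = √((7 - I*√134 + 60) + 218069) = √((67 - I*√134) + 218069) = √(218136 - I*√134)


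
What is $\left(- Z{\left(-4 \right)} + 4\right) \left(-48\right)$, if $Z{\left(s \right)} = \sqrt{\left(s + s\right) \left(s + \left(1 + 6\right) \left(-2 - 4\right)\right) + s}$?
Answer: $-192 + 96 \sqrt{91} \approx 723.78$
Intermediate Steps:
$Z{\left(s \right)} = \sqrt{s + 2 s \left(-42 + s\right)}$ ($Z{\left(s \right)} = \sqrt{2 s \left(s + 7 \left(-6\right)\right) + s} = \sqrt{2 s \left(s - 42\right) + s} = \sqrt{2 s \left(-42 + s\right) + s} = \sqrt{s + 2 s \left(-42 + s\right)}$)
$\left(- Z{\left(-4 \right)} + 4\right) \left(-48\right) = \left(- \sqrt{- 4 \left(-83 + 2 \left(-4\right)\right)} + 4\right) \left(-48\right) = \left(- \sqrt{- 4 \left(-83 - 8\right)} + 4\right) \left(-48\right) = \left(- \sqrt{\left(-4\right) \left(-91\right)} + 4\right) \left(-48\right) = \left(- \sqrt{364} + 4\right) \left(-48\right) = \left(- 2 \sqrt{91} + 4\right) \left(-48\right) = \left(4 - 2 \sqrt{91}\right) \left(-48\right) = -192 + 96 \sqrt{91}$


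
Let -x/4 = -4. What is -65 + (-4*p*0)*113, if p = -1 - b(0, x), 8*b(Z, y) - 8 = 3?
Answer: -65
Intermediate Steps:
x = 16 (x = -4*(-4) = 16)
b(Z, y) = 11/8 (b(Z, y) = 1 + (⅛)*3 = 1 + 3/8 = 11/8)
p = -19/8 (p = -1 - 1*11/8 = -1 - 11/8 = -19/8 ≈ -2.3750)
-65 + (-4*p*0)*113 = -65 + (-4*(-19/8)*0)*113 = -65 + ((19/2)*0)*113 = -65 + 0*113 = -65 + 0 = -65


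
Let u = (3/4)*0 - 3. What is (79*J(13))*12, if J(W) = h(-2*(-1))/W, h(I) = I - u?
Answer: 4740/13 ≈ 364.62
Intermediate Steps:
u = -3 (u = (3*(¼))*0 - 3 = (¾)*0 - 3 = 0 - 3 = -3)
h(I) = 3 + I (h(I) = I - 1*(-3) = I + 3 = 3 + I)
J(W) = 5/W (J(W) = (3 - 2*(-1))/W = (3 + 2)/W = 5/W)
(79*J(13))*12 = (79*(5/13))*12 = (395/13)*12 = 4740/13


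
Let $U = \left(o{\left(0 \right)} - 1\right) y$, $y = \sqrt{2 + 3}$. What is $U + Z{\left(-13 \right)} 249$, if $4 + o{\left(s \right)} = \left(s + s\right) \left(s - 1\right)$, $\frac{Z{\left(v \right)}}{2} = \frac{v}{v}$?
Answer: $498 - 5 \sqrt{5} \approx 486.82$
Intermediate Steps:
$Z{\left(v \right)} = 2$ ($Z{\left(v \right)} = 2 \frac{v}{v} = 2 \cdot 1 = 2$)
$o{\left(s \right)} = -4 + 2 s \left(-1 + s\right)$ ($o{\left(s \right)} = -4 + \left(s + s\right) \left(s - 1\right) = -4 + 2 s \left(-1 + s\right)$)
$y = \sqrt{5} \approx 2.2361$
$U = - 5 \sqrt{5}$ ($U = \left(\left(-4 - 0 + 2 \cdot 0^{2}\right) - 1\right) \sqrt{5} = \left(\left(-4 + 0 + 2 \cdot 0\right) - 1\right) \sqrt{5} = \left(\left(-4 + 0 + 0\right) - 1\right) \sqrt{5} = \left(-4 - 1\right) \sqrt{5} = - 5 \sqrt{5} \approx -11.18$)
$U + Z{\left(-13 \right)} 249 = - 5 \sqrt{5} + 2 \cdot 249 = - 5 \sqrt{5} + 498 = 498 - 5 \sqrt{5}$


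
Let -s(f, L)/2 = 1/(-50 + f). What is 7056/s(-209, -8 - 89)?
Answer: 913752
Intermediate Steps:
s(f, L) = -2/(-50 + f)
7056/s(-209, -8 - 89) = 7056/((-2/(-50 - 209))) = 7056/((-2/(-259))) = 7056/((-2*(-1/259))) = 7056/(2/259) = 7056*(259/2) = 913752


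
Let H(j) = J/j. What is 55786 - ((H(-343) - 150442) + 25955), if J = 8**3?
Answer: 61834151/343 ≈ 1.8027e+5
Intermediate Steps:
J = 512
H(j) = 512/j
55786 - ((H(-343) - 150442) + 25955) = 55786 - ((512/(-343) - 150442) + 25955) = 55786 - ((512*(-1/343) - 150442) + 25955) = 55786 - ((-512/343 - 150442) + 25955) = 55786 - (-51602118/343 + 25955) = 55786 - 1*(-42699553/343) = 55786 + 42699553/343 = 61834151/343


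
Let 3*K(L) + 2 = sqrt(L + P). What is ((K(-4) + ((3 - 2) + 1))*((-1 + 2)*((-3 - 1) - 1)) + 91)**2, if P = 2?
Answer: 63959/9 - 2530*I*sqrt(2)/9 ≈ 7106.6 - 397.55*I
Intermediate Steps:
K(L) = -2/3 + sqrt(2 + L)/3 (K(L) = -2/3 + sqrt(L + 2)/3 = -2/3 + sqrt(2 + L)/3)
((K(-4) + ((3 - 2) + 1))*((-1 + 2)*((-3 - 1) - 1)) + 91)**2 = (((-2/3 + sqrt(2 - 4)/3) + ((3 - 2) + 1))*((-1 + 2)*((-3 - 1) - 1)) + 91)**2 = (((-2/3 + sqrt(-2)/3) + (1 + 1))*(1*(-4 - 1)) + 91)**2 = (((-2/3 + (I*sqrt(2))/3) + 2)*(1*(-5)) + 91)**2 = (((-2/3 + I*sqrt(2)/3) + 2)*(-5) + 91)**2 = ((4/3 + I*sqrt(2)/3)*(-5) + 91)**2 = ((-20/3 - 5*I*sqrt(2)/3) + 91)**2 = (253/3 - 5*I*sqrt(2)/3)**2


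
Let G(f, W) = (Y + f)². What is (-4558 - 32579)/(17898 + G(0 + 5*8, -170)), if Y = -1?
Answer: -12379/6473 ≈ -1.9124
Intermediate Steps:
G(f, W) = (-1 + f)²
(-4558 - 32579)/(17898 + G(0 + 5*8, -170)) = (-4558 - 32579)/(17898 + (-1 + (0 + 5*8))²) = -37137/(17898 + (-1 + (0 + 40))²) = -37137/(17898 + (-1 + 40)²) = -37137/(17898 + 39²) = -37137/(17898 + 1521) = -37137/19419 = -37137*1/19419 = -12379/6473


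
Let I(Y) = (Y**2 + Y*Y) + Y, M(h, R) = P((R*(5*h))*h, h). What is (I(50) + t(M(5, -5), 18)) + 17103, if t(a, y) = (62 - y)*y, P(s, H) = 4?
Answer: 22945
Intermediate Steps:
M(h, R) = 4
t(a, y) = y*(62 - y)
I(Y) = Y + 2*Y**2 (I(Y) = (Y**2 + Y**2) + Y = 2*Y**2 + Y = Y + 2*Y**2)
(I(50) + t(M(5, -5), 18)) + 17103 = (50*(1 + 2*50) + 18*(62 - 1*18)) + 17103 = (50*(1 + 100) + 18*(62 - 18)) + 17103 = (50*101 + 18*44) + 17103 = (5050 + 792) + 17103 = 5842 + 17103 = 22945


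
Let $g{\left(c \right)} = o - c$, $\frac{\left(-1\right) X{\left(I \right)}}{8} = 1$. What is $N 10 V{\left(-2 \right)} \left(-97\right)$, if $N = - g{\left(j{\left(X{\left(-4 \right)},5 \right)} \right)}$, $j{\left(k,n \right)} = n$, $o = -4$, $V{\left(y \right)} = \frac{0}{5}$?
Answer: $0$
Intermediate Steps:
$X{\left(I \right)} = -8$ ($X{\left(I \right)} = \left(-8\right) 1 = -8$)
$V{\left(y \right)} = 0$ ($V{\left(y \right)} = 0 \cdot \frac{1}{5} = 0$)
$g{\left(c \right)} = -4 - c$
$N = 9$ ($N = - (-4 - 5) = \left(-1\right) \left(-9\right) = 9$)
$N 10 V{\left(-2 \right)} \left(-97\right) = 9 \cdot 10 \cdot 0 \left(-97\right) = 9 \cdot 0 \left(-97\right) = 0 \left(-97\right) = 0$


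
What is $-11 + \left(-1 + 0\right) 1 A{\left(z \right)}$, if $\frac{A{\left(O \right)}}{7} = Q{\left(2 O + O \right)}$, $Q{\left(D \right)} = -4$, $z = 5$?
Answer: $17$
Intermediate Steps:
$A{\left(O \right)} = -28$ ($A{\left(O \right)} = 7 \left(-4\right) = -28$)
$-11 + \left(-1 + 0\right) 1 A{\left(z \right)} = -11 + \left(-1 + 0\right) 1 \left(-28\right) = -11 + \left(-1\right) 1 \left(-28\right) = -11 - -28 = -11 + 28 = 17$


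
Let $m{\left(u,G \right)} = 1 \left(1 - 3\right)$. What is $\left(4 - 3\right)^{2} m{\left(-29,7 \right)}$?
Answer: $-2$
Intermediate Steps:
$m{\left(u,G \right)} = -2$ ($m{\left(u,G \right)} = 1 \left(-2\right) = -2$)
$\left(4 - 3\right)^{2} m{\left(-29,7 \right)} = \left(4 - 3\right)^{2} \left(-2\right) = 1^{2} \left(-2\right) = 1 \left(-2\right) = -2$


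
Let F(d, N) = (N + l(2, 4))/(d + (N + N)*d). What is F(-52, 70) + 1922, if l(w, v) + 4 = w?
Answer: 3523009/1833 ≈ 1922.0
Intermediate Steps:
l(w, v) = -4 + w
F(d, N) = (-2 + N)/(d + 2*N*d) (F(d, N) = (N + (-4 + 2))/(d + (N + N)*d) = (N - 2)/(d + (2*N)*d) = (-2 + N)/(d + 2*N*d))
F(-52, 70) + 1922 = (-2 + 70)/((-52)*(1 + 2*70)) + 1922 = -1/52*68/(1 + 140) + 1922 = -1/52*68/141 + 1922 = -1/52*1/141*68 + 1922 = -17/1833 + 1922 = 3523009/1833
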